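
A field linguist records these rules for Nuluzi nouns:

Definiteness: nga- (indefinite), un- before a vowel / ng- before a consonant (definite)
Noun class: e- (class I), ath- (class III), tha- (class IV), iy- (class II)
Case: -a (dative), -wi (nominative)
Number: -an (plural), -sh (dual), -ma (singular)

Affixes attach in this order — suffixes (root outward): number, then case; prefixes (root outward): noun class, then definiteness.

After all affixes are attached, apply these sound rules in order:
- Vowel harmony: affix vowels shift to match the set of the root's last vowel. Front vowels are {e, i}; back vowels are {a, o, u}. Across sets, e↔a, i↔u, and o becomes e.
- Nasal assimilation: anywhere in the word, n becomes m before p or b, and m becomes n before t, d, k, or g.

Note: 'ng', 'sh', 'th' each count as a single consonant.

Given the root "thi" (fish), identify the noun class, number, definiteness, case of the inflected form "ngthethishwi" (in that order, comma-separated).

Segment: ng-tha-thi-sh-wi.
noun class: tha- → class IV.
number: -sh → dual.
definiteness: un/ng- → definite.
case: -wi → nominative.

class IV, dual, definite, nominative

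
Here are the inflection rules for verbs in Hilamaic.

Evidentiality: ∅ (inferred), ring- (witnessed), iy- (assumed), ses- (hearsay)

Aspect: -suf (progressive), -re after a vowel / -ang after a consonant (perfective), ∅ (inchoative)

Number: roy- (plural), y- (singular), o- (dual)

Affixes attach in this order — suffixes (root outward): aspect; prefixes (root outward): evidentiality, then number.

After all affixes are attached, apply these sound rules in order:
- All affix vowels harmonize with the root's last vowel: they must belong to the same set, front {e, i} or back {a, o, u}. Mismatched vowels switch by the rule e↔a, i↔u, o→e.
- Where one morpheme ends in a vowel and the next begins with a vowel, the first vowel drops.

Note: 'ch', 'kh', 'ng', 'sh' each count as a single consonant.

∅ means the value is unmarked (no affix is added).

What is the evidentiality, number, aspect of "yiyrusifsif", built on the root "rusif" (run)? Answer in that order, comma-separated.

Segment: y-iy-rusif-suf.
evidentiality: iy- → assumed.
number: y- → singular.
aspect: -suf → progressive.

assumed, singular, progressive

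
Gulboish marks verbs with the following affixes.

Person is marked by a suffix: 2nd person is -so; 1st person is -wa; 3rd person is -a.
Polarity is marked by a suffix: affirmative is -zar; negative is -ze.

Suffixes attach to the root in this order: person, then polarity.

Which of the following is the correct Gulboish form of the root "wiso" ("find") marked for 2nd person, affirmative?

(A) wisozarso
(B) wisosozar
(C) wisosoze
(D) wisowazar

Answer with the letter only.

B

Attach person 2nd person -so → wisoso.
Attach polarity affirmative -zar → wisosozar.
So the correct form is wisosozar, option (B).
(D) wisowazar is wrong: it uses 1st person instead of 2nd person for person.
(A) wisozarso is wrong: it has the affixes in the wrong order.
(C) wisosoze is wrong: it uses negative instead of affirmative for polarity.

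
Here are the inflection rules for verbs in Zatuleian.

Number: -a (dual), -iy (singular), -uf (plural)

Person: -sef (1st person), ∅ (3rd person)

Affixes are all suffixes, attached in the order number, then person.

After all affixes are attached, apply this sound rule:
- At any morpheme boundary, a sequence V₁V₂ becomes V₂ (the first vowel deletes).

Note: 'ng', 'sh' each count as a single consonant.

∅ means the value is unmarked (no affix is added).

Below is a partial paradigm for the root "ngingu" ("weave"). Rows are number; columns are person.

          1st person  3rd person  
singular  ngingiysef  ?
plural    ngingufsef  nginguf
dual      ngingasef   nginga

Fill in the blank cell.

ngingiy

Attach number singular -iy → nginguiy.
person = 3rd person: zero marking, form stays nginguiy.
Apply vowel deletion: nginguiy → ngingiy.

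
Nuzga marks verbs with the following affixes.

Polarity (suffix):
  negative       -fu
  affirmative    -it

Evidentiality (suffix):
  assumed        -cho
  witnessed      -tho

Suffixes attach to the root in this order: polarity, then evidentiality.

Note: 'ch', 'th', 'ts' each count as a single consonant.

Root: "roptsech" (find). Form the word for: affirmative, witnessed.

roptsechittho

Attach polarity affirmative -it → roptsechit.
Attach evidentiality witnessed -tho → roptsechittho.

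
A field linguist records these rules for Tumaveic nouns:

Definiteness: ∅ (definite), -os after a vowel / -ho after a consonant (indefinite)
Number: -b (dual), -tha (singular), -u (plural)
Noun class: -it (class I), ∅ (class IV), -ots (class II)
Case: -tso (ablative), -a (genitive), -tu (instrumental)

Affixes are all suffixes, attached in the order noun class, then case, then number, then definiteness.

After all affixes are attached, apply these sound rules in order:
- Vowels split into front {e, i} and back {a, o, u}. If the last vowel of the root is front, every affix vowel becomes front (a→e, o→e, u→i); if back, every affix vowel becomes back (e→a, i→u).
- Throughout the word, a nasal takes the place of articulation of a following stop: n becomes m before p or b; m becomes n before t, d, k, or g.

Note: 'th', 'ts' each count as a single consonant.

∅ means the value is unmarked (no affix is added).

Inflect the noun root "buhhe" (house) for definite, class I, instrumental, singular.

buhheittithe

Attach noun class class I -it → buhheit.
Attach case instrumental -tu → buhheittu.
Attach number singular -tha → buhheittutha.
definiteness = definite: zero marking, form stays buhheittutha.
Apply vowel harmony: buhheittutha → buhheittithe.
Nasal assimilation: no change.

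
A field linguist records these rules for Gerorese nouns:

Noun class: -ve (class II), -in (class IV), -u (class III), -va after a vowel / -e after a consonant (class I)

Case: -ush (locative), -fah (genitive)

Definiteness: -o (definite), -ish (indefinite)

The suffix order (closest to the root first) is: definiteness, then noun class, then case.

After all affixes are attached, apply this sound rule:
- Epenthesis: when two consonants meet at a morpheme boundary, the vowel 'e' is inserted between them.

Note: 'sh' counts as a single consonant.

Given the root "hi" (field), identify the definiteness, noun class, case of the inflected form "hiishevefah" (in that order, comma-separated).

Segment: hi-ish-ve-fah.
definiteness: -ish → indefinite.
noun class: -ve → class II.
case: -fah → genitive.

indefinite, class II, genitive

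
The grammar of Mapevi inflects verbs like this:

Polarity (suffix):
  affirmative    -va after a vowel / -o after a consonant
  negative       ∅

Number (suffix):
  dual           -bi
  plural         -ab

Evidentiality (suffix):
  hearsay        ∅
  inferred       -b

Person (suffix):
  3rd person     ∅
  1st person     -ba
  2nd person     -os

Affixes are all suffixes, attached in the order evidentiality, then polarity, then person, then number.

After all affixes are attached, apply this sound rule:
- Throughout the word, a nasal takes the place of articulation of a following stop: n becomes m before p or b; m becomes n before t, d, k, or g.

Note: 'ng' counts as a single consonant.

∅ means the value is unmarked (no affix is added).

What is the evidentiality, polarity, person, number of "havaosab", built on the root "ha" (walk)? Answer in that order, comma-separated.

hearsay, affirmative, 2nd person, plural

Segment: ha-va-os-ab.
evidentiality: ∅ → hearsay.
polarity: -va/o → affirmative.
person: -os → 2nd person.
number: -ab → plural.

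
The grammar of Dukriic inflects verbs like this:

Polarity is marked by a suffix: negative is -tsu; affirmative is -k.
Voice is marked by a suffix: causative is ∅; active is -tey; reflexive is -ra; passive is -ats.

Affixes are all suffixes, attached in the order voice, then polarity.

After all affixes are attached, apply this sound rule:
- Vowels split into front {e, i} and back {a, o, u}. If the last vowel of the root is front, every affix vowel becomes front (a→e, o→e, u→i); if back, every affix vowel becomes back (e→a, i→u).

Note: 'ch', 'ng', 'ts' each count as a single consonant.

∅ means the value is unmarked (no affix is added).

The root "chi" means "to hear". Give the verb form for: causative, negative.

voice = causative: zero marking, form stays chi.
Attach polarity negative -tsu → chitsu.
Apply vowel harmony: chitsu → chitsi.

chitsi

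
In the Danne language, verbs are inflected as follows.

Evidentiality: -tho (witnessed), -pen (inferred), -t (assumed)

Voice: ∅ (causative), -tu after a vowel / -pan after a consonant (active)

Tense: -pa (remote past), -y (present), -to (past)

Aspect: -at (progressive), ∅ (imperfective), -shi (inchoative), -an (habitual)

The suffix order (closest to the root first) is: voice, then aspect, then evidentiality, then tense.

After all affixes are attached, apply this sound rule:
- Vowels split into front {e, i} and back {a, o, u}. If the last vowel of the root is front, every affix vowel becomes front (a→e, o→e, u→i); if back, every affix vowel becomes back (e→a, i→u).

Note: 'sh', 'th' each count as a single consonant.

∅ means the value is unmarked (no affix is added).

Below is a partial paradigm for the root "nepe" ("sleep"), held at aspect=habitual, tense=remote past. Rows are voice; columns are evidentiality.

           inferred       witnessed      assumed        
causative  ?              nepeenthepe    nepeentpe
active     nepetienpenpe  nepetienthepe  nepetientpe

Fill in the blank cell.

nepeenpenpe

voice = causative: zero marking, form stays nepe.
Attach aspect habitual -an → nepean.
Attach evidentiality inferred -pen → nepeanpen.
Attach tense remote past -pa → nepeanpenpa.
Apply vowel harmony: nepeanpenpa → nepeenpenpe.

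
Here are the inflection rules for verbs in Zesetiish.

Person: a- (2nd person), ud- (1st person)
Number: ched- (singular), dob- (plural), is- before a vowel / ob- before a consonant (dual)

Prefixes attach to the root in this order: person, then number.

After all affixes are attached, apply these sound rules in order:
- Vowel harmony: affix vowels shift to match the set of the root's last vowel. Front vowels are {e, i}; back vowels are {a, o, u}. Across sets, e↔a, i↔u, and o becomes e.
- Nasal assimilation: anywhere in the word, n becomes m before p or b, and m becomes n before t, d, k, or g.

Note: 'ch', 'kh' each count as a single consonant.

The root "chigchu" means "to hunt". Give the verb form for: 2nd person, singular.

Attach person 2nd person a- → achigchu.
Attach number singular ched- → chedachigchu.
Apply vowel harmony: chedachigchu → chadachigchu.
Nasal assimilation: no change.

chadachigchu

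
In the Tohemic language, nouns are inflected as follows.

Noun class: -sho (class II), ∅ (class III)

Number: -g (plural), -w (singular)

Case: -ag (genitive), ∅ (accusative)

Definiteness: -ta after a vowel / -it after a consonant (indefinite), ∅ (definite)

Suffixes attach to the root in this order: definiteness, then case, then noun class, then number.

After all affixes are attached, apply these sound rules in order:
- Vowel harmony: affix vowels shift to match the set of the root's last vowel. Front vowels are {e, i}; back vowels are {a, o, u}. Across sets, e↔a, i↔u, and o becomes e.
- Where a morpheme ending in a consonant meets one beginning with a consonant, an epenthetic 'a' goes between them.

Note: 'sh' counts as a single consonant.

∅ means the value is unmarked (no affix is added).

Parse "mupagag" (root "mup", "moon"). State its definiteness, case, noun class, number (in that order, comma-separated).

Segment: mup-ag-g.
definiteness: ∅ → definite.
case: -ag → genitive.
noun class: ∅ → class III.
number: -g → plural.

definite, genitive, class III, plural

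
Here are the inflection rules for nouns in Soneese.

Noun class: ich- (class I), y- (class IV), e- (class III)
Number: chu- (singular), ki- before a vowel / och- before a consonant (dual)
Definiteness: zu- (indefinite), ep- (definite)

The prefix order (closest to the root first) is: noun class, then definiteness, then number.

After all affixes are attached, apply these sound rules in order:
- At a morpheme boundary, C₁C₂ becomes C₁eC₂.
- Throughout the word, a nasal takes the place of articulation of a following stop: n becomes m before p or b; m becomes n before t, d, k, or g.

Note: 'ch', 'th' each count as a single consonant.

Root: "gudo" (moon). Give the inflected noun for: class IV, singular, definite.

chuepeyegudo

Attach noun class class IV y- → ygudo.
Attach definiteness definite ep- → epygudo.
Attach number singular chu- → chuepygudo.
Apply epenthesis: chuepygudo → chuepeyegudo.
Nasal assimilation: no change.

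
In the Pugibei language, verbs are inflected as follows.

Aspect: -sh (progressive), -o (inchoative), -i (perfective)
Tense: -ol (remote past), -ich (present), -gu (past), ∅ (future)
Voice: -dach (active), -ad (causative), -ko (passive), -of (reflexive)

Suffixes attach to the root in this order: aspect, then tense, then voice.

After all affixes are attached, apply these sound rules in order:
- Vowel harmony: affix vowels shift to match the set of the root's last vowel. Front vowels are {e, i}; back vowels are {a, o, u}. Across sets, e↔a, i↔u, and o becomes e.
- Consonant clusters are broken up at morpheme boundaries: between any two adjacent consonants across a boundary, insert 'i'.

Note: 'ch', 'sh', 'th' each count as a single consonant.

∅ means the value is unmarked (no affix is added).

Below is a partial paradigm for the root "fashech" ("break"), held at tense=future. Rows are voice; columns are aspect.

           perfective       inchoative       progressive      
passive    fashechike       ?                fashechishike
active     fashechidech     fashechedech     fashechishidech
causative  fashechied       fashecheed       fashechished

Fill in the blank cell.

fashecheke

Attach aspect inchoative -o → fashecho.
tense = future: zero marking, form stays fashecho.
Attach voice passive -ko → fashechoko.
Apply vowel harmony: fashechoko → fashecheke.
Epenthesis: no change.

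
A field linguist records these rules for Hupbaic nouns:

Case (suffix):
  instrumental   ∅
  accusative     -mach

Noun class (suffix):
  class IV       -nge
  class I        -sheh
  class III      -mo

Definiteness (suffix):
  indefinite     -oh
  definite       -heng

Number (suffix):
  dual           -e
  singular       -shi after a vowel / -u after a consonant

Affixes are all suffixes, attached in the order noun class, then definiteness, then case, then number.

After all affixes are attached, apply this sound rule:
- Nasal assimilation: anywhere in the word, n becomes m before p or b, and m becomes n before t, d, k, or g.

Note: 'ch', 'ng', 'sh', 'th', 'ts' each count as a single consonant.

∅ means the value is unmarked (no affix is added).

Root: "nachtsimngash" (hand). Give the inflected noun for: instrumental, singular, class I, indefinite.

Attach noun class class I -sheh → nachtsimngashsheh.
Attach definiteness indefinite -oh → nachtsimngashshehoh.
case = instrumental: zero marking, form stays nachtsimngashshehoh.
Attach number singular -u (after consonant 'h') → nachtsimngashshehohu.
Nasal assimilation: no change.

nachtsimngashshehohu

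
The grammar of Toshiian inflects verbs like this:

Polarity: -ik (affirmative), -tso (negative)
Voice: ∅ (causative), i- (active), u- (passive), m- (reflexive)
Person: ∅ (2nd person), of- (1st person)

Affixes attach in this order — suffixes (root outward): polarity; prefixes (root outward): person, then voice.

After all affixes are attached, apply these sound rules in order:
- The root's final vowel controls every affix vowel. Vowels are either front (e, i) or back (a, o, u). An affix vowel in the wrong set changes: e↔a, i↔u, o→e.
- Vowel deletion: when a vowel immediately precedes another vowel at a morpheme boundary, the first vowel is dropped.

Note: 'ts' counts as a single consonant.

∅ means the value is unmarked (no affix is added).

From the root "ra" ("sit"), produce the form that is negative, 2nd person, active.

uratso

person = 2nd person: zero marking, form stays ra.
Attach voice active i- → ira.
Attach polarity negative -tso → iratso.
Apply vowel harmony: iratso → uratso.
Vowel deletion: no change.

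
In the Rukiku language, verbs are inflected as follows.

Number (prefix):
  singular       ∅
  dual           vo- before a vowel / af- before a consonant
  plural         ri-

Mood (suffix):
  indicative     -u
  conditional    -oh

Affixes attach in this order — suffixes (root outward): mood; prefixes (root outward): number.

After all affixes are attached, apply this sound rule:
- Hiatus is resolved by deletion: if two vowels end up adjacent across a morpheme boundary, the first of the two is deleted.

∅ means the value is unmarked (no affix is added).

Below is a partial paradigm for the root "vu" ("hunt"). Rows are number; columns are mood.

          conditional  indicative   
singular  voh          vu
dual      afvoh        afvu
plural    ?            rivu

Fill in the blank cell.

Attach number plural ri- → rivu.
Attach mood conditional -oh → rivuoh.
Apply vowel deletion: rivuoh → rivoh.

rivoh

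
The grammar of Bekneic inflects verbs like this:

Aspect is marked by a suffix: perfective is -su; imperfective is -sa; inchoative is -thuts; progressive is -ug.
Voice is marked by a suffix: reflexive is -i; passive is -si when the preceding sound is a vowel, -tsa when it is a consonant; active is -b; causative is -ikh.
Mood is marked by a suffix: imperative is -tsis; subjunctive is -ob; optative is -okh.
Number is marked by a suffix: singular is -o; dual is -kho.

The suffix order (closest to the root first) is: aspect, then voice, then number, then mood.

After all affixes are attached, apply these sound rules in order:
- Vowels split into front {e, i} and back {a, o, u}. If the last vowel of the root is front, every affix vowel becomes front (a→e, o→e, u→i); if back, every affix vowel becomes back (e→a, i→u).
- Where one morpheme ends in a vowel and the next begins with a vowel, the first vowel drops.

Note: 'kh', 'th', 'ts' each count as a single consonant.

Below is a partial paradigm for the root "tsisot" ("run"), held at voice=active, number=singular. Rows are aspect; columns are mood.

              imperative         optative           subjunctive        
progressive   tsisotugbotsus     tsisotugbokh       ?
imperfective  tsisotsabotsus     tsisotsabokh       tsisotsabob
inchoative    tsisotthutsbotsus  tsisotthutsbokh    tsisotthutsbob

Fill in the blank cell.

tsisotugbob

Attach aspect progressive -ug → tsisotug.
Attach voice active -b → tsisotugb.
Attach number singular -o → tsisotugbo.
Attach mood subjunctive -ob → tsisotugboob.
Vowel harmony: no change.
Apply vowel deletion: tsisotugboob → tsisotugbob.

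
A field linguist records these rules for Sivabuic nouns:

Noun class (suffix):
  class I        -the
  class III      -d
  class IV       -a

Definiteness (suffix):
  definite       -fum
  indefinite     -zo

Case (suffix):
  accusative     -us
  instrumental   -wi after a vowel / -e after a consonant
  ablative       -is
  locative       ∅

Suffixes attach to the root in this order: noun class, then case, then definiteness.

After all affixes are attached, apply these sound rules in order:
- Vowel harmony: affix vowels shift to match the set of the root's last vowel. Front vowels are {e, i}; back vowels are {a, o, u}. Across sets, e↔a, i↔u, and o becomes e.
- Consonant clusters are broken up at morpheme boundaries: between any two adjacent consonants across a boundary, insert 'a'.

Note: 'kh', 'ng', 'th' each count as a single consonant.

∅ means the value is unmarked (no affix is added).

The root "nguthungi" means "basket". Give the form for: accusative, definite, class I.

nguthungitheisafim

Attach noun class class I -the → nguthungithe.
Attach case accusative -us → nguthungitheus.
Attach definiteness definite -fum → nguthungitheusfum.
Apply vowel harmony: nguthungitheusfum → nguthungitheisfim.
Apply epenthesis: nguthungitheisfim → nguthungitheisafim.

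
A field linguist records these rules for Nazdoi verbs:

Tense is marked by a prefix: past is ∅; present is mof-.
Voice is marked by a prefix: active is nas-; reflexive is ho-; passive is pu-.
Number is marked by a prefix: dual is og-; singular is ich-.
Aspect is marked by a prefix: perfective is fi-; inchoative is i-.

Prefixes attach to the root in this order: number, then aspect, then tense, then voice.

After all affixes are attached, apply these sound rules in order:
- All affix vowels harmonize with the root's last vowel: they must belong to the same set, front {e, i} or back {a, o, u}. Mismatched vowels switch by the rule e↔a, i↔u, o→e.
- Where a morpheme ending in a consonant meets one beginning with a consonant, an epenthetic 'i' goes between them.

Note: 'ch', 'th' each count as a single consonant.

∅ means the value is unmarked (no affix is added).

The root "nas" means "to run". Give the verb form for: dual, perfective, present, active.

nasimofifuoginas

Attach number dual og- → ognas.
Attach aspect perfective fi- → fiognas.
Attach tense present mof- → moffiognas.
Attach voice active nas- → nasmoffiognas.
Apply vowel harmony: nasmoffiognas → nasmoffuognas.
Apply epenthesis: nasmoffuognas → nasimofifuoginas.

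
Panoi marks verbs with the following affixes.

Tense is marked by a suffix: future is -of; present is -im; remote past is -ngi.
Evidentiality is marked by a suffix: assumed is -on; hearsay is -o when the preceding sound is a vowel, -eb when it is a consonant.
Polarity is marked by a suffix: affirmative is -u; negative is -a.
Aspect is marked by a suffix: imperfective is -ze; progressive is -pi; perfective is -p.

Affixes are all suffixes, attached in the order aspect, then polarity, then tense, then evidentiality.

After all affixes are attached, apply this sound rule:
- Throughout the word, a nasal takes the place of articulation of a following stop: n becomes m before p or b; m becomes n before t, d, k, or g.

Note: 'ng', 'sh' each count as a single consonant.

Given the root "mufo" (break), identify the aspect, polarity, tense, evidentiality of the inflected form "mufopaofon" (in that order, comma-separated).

Segment: mufo-p-a-of-on.
aspect: -p → perfective.
polarity: -a → negative.
tense: -of → future.
evidentiality: -on → assumed.

perfective, negative, future, assumed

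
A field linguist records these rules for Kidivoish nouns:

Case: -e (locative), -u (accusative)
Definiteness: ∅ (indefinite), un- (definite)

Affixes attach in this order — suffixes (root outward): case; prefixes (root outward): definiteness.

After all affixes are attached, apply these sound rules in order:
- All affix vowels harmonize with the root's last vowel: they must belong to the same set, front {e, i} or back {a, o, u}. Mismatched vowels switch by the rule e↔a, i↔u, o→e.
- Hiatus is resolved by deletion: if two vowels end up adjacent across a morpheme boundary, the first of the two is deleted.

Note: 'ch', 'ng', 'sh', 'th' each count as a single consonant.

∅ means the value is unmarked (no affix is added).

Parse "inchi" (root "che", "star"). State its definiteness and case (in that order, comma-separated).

Segment: un-che-u.
definiteness: un- → definite.
case: -u → accusative.

definite, accusative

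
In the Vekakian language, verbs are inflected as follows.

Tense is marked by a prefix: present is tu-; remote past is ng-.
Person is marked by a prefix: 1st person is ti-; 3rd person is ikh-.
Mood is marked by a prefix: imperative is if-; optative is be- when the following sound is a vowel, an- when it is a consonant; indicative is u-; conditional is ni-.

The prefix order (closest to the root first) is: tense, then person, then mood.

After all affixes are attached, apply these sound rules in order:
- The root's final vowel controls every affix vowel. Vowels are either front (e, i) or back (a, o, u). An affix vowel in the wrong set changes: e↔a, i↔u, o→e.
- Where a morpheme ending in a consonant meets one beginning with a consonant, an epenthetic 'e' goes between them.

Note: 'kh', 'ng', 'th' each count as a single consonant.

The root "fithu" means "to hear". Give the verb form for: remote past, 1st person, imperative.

Attach tense remote past ng- → ngfithu.
Attach person 1st person ti- → tingfithu.
Attach mood imperative if- → iftingfithu.
Apply vowel harmony: iftingfithu → uftungfithu.
Apply epenthesis: uftungfithu → ufetungefithu.

ufetungefithu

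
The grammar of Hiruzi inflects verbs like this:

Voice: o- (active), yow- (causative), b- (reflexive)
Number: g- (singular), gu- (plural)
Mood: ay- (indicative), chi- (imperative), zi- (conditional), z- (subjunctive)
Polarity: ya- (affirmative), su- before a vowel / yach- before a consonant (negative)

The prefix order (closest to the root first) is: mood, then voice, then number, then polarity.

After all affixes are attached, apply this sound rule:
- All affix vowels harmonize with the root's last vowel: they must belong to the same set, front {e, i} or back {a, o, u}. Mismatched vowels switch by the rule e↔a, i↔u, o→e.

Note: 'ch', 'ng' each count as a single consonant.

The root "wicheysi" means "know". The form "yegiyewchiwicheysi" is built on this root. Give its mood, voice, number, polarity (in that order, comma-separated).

imperative, causative, plural, affirmative

Segment: ya-gu-yow-chi-wicheysi.
mood: chi- → imperative.
voice: yow- → causative.
number: gu- → plural.
polarity: ya- → affirmative.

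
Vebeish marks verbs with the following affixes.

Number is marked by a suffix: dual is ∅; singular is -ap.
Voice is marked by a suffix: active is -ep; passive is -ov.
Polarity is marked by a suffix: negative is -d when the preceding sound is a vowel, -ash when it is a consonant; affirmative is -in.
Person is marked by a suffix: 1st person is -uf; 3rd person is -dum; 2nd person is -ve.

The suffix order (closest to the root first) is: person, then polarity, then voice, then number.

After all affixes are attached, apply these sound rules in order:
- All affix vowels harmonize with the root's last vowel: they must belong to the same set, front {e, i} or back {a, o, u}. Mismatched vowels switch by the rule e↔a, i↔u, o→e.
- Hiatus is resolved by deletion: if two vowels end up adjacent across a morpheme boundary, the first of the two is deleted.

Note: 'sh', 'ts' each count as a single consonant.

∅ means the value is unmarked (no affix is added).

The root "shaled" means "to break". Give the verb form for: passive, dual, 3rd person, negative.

Attach person 3rd person -dum → shaleddum.
Attach polarity negative -ash (after consonant 'm') → shaleddumash.
Attach voice passive -ov → shaleddumashov.
number = dual: zero marking, form stays shaleddumashov.
Apply vowel harmony: shaleddumashov → shaleddimeshev.
Vowel deletion: no change.

shaleddimeshev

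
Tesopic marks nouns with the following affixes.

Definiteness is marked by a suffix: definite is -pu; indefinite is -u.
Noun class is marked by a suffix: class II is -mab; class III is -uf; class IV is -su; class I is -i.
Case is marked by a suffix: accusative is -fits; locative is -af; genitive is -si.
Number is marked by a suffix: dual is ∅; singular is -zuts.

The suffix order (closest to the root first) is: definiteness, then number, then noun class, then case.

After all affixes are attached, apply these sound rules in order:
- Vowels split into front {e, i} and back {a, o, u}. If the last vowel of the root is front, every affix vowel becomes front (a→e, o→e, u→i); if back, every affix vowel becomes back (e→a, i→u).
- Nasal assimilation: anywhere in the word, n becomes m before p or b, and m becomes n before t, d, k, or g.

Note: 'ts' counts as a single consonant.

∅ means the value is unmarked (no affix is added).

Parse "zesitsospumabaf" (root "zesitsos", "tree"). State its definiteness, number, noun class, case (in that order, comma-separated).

Segment: zesitsos-pu-mab-af.
definiteness: -pu → definite.
number: ∅ → dual.
noun class: -mab → class II.
case: -af → locative.

definite, dual, class II, locative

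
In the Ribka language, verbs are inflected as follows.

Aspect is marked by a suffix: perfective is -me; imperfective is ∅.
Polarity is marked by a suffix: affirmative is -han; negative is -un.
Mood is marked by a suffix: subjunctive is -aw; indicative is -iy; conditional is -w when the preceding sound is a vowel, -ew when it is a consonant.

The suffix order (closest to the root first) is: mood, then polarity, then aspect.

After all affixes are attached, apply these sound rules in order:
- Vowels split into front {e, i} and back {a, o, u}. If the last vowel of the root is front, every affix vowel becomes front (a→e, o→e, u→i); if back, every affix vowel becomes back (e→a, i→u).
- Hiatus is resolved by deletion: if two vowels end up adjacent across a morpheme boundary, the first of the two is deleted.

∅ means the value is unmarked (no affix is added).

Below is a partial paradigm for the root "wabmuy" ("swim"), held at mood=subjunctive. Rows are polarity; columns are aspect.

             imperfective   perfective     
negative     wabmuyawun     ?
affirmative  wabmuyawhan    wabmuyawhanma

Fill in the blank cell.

Attach mood subjunctive -aw → wabmuyaw.
Attach polarity negative -un → wabmuyawun.
Attach aspect perfective -me → wabmuyawunme.
Apply vowel harmony: wabmuyawunme → wabmuyawunma.
Vowel deletion: no change.

wabmuyawunma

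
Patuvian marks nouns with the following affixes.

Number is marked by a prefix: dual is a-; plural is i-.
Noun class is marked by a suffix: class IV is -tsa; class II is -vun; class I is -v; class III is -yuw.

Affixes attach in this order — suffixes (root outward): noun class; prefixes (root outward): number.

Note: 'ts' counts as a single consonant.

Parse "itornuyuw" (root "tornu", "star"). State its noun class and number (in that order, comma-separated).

class III, plural

Segment: i-tornu-yuw.
noun class: -yuw → class III.
number: i- → plural.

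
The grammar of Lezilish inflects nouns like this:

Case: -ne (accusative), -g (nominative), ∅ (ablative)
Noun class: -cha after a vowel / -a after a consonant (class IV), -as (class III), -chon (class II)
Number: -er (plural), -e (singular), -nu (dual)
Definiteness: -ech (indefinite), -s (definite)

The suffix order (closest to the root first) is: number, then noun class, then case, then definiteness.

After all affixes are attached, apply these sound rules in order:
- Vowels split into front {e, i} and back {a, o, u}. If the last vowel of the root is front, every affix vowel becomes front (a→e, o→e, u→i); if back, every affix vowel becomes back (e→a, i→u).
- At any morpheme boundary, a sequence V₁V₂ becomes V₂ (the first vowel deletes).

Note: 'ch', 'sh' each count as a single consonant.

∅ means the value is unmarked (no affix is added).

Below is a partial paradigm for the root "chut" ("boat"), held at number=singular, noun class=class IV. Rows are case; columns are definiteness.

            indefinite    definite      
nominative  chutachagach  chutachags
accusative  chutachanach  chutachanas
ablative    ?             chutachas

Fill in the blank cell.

chutachach

Attach number singular -e → chute.
Attach noun class class IV -cha (after vowel 'e') → chutecha.
case = ablative: zero marking, form stays chutecha.
Attach definiteness indefinite -ech → chutechaech.
Apply vowel harmony: chutechaech → chutachaach.
Apply vowel deletion: chutachaach → chutachach.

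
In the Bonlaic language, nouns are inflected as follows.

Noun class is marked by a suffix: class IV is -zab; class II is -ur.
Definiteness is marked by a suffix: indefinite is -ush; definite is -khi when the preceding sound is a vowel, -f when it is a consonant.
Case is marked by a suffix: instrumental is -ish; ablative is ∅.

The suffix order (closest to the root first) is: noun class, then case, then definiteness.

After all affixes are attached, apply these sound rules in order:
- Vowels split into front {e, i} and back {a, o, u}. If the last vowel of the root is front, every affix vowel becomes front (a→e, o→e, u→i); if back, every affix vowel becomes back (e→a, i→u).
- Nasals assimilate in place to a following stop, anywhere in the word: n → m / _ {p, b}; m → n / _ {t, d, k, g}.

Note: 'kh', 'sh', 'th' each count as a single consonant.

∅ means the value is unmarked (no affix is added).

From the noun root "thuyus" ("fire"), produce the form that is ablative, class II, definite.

thuyusurf

Attach noun class class II -ur → thuyusur.
case = ablative: zero marking, form stays thuyusur.
Attach definiteness definite -f (after consonant 'r') → thuyusurf.
Vowel harmony: no change.
Nasal assimilation: no change.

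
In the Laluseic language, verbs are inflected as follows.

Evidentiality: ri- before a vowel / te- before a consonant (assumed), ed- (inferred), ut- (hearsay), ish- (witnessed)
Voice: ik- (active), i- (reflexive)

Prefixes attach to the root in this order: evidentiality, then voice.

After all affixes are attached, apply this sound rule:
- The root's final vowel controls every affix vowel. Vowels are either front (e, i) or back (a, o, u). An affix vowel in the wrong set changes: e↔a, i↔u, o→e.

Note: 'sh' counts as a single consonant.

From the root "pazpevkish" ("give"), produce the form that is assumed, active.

Attach evidentiality assumed te- (before consonant 'p') → tepazpevkish.
Attach voice active ik- → iktepazpevkish.
Vowel harmony: no change.

iktepazpevkish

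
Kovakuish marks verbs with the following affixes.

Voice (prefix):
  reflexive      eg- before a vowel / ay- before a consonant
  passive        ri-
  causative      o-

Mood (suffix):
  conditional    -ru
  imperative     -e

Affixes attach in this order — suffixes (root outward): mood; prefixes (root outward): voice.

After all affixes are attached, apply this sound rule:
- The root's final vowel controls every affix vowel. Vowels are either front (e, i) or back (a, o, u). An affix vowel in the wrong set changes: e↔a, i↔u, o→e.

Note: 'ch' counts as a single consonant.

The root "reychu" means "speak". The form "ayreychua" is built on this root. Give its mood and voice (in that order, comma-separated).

Segment: ay-reychu-e.
mood: -e → imperative.
voice: eg/ay- → reflexive.

imperative, reflexive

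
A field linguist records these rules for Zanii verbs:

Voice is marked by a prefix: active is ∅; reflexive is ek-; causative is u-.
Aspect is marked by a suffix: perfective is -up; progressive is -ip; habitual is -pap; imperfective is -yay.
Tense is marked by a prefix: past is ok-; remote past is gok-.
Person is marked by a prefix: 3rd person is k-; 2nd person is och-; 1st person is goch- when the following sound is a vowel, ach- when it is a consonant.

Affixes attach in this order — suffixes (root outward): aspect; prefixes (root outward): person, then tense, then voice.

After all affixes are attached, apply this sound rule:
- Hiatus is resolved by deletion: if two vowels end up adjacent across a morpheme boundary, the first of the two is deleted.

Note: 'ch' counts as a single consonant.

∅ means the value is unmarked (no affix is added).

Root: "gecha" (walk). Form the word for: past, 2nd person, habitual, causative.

Attach aspect habitual -pap → gechapap.
Attach person 2nd person och- → ochgechapap.
Attach tense past ok- → okochgechapap.
Attach voice causative u- → uokochgechapap.
Apply vowel deletion: uokochgechapap → okochgechapap.

okochgechapap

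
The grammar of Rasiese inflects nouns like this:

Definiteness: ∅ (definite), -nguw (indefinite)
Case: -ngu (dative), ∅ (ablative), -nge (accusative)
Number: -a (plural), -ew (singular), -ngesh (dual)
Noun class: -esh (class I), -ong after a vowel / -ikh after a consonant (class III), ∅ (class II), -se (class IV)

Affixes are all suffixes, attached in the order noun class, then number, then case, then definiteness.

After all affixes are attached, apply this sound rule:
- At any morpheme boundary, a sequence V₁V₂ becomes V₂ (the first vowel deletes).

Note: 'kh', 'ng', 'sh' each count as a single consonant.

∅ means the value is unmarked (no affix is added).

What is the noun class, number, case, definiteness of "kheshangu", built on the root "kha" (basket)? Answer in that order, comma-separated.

Segment: kha-esh-a-ngu.
noun class: -esh → class I.
number: -a → plural.
case: -ngu → dative.
definiteness: ∅ → definite.

class I, plural, dative, definite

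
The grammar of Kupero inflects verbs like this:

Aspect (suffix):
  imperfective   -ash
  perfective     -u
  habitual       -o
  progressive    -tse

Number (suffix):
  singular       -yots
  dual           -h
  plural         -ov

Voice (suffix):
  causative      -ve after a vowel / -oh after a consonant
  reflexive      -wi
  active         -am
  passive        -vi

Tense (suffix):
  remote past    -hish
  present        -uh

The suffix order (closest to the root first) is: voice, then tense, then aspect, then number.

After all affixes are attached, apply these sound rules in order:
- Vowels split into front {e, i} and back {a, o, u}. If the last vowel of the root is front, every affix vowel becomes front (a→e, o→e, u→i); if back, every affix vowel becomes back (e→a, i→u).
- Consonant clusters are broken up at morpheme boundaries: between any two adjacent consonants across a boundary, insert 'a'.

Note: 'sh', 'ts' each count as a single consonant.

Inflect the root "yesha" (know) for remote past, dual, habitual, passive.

Attach voice passive -vi → yeshavi.
Attach tense remote past -hish → yeshavihish.
Attach aspect habitual -o → yeshavihisho.
Attach number dual -h → yeshavihishoh.
Apply vowel harmony: yeshavihishoh → yeshavuhushoh.
Epenthesis: no change.

yeshavuhushoh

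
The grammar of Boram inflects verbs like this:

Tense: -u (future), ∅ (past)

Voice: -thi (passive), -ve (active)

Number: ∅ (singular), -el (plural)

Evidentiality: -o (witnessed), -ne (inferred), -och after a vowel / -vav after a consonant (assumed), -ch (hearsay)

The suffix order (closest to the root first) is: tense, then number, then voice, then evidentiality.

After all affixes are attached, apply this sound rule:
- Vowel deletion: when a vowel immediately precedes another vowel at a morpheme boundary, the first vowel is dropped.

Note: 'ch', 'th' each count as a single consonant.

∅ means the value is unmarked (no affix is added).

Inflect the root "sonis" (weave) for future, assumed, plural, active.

soniselvoch

Attach tense future -u → sonisu.
Attach number plural -el → sonisuel.
Attach voice active -ve → sonisuelve.
Attach evidentiality assumed -och (after vowel 'e') → sonisuelveoch.
Apply vowel deletion: sonisuelveoch → soniselvoch.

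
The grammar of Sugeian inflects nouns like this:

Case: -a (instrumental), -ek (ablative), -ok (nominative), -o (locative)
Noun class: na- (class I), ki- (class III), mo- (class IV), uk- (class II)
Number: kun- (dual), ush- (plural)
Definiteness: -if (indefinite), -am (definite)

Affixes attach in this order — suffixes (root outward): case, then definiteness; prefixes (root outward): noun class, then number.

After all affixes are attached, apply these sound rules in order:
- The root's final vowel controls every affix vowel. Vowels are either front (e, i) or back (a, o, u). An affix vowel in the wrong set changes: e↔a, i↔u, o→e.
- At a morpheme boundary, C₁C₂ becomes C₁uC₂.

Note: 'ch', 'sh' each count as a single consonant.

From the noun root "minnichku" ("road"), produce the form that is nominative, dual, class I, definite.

Attach case nominative -ok → minnichkuok.
Attach noun class class I na- → naminnichkuok.
Attach definiteness definite -am → naminnichkuokam.
Attach number dual kun- → kunnaminnichkuokam.
Vowel harmony: no change.
Apply epenthesis: kunnaminnichkuokam → kununaminnichkuokam.

kununaminnichkuokam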